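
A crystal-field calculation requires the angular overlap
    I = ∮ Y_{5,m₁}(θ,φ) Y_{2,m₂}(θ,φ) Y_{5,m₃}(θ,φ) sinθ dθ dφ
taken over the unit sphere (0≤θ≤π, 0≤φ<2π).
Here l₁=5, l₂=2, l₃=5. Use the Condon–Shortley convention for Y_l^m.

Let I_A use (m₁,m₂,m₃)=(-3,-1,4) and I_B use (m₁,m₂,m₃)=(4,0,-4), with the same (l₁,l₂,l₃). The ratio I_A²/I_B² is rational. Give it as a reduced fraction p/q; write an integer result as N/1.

Shared (l₁,l₂,l₃)=(5,2,5): N and (l;000)² cancel in I_A²/I_B².
A: Δ = 2!·8!·2!/13! = 1/38610; Racah Σ t=0..1: t=0:+1/80640 t=1:−1/10080 = -1/11520; ⇒ 3j(5 2 5; -3 -1 4)² = 49/1430, sgn +1
B: Δ = 2!·8!·2!/13! = 1/38610; Racah Σ t=0..1: t=0:+1/20160 t=1:−1/40320 = 1/40320; ⇒ 3j(5 2 5; 4 0 -4)² = 6/715, sgn -1
I_A²/I_B² = (49/1430)/(6/715) = 49/12

49/12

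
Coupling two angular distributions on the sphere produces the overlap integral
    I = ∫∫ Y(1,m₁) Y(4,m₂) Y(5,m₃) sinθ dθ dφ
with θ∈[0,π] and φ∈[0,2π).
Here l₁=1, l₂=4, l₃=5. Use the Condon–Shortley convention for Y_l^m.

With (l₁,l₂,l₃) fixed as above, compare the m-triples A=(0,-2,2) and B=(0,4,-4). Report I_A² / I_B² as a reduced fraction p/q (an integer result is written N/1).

7/3

Same 1,4,5: normalisation and zero-m 3j drop out of the ratio.
A: Δ: 0! 2! 8! / 11! → 1/495; sum: t=0:+1/1440 = 1/1440; 3j²(1 4 5; 0 -2 2) = Δ·Π!·Σ² = 7/165  (sign -1)
B: Δ: 0! 2! 8! / 11! → 1/495; sum: t=0:+1/40320 = 1/40320; 3j²(1 4 5; 0 4 -4) = Δ·Π!·Σ² = 1/55  (sign -1)
I_A²/I_B² = (7/165)/(1/55) = 7/3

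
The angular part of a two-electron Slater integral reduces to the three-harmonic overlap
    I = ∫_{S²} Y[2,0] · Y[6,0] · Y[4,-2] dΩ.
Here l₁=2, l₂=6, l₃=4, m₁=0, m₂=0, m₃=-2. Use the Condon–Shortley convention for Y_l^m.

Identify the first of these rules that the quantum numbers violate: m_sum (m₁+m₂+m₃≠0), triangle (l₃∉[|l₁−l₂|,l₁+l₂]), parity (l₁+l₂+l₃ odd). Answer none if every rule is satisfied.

m_sum

Σmᵢ = -2  ✗
l₃∈[|l₁−l₂|,l₁+l₂]=[4,8], have l₃=4
Σlᵢ = 12 ⇒ even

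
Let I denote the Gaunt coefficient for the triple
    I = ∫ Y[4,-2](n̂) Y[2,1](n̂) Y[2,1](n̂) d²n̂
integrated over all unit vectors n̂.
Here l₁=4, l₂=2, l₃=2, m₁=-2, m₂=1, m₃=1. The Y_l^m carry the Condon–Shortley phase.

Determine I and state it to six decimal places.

0.254875

Rules hold: Σm=0, L=8 even, 2≤2≤6.
N = 9·5·5 = 225
Δ = 4!·4!·0!/9! = 1/630
Racah Σ t=2..2: t=2:+1/16 = 1/16
⇒ 3j(4 2 2; 0 0 0)² = 2/35, sgn +1
Racah Σ t=3..3: t=3:−1/36 = -1/36
⇒ 3j(4 2 2; -2 1 1)² = 4/63, sgn +1
4πI² = N·(3j₀)²·(3jₘ)² = 40/49
I = +1·√(0.816327/4π) = 0.25487487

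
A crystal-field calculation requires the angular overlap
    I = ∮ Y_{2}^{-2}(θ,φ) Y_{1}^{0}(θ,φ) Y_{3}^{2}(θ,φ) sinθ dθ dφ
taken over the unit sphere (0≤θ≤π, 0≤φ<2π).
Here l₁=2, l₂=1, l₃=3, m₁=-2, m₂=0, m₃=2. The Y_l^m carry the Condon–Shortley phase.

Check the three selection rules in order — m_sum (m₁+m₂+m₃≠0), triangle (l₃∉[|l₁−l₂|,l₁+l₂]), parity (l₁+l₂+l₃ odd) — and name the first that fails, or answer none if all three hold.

none

Σmᵢ = 0  ✓
l₃∈[|l₁−l₂|,l₁+l₂]=[1,3], have l₃=3  ✓
Σlᵢ = 6 ⇒ even  ✓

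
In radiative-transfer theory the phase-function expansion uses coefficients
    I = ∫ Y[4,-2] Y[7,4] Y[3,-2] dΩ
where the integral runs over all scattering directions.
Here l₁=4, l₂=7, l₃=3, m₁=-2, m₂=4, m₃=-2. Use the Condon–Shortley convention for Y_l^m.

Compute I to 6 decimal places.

0.250850

m-sum 0 ✓  L=14 even ✓  3≤3≤11 ✓
Π(2lᵢ+1) = 9×15×7 = 945
triangle coeff Δ(4,7,3) = 1/45045
Σ_t [4,4]: t=4:+1/20736 = 1/20736
(3j)²=35/1287 [(4 7 3; 0 0 0)], sign=-1
Σ_t [6,6]: t=6:+1/172800 = 1/172800
(3j)²=2/65 [(4 7 3; -2 4 -2)], sign=-1
⇒ 4πI² = 1470/1859
I = (+1)√(1470/1859/(4π)) = 0.25084996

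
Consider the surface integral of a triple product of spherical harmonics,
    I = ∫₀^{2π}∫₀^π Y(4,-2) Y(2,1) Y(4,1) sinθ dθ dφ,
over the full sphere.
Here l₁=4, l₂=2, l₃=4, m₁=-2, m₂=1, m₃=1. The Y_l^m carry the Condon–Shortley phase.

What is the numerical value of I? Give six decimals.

0.127700

m-sum 0 ✓  L=10 even ✓  2≤4≤6 ✓
Π(2lᵢ+1) = 9×5×9 = 405
triangle coeff Δ(4,2,4) = 1/13860
Σ_t [0,2]: t=0:+1/192 t=1:−1/36 t=2:+1/192 = -5/288
(3j)²=20/693 [(4 2 4; 0 0 0)], sign=-1
Σ_t [1,2]: t=1:−1/240 t=2:+1/96 = 1/160
(3j)²=27/1540 [(4 2 4; -2 1 1)], sign=-1
⇒ 4πI² = 1215/5929
I = (+1)√(1215/5929/(4π)) = 0.12770047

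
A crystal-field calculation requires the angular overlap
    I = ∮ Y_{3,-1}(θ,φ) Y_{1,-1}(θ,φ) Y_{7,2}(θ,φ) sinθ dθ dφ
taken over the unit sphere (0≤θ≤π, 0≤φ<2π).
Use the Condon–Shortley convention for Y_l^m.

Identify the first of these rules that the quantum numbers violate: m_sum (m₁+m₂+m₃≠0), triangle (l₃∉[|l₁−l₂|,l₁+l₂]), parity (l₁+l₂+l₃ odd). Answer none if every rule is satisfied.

triangle

azimuthal sum: -1 − 1 + 2 = 0  ✓
2 ≤ 7 ≤ 4 (triangle on l)  ✗
L = 3 + 1 + 7 = 11 (odd)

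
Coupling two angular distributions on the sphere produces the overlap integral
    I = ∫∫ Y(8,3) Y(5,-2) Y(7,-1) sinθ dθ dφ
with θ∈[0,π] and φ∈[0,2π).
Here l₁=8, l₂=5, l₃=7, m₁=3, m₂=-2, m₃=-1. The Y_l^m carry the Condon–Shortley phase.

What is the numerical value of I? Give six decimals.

-0.012042

m-sum 0 ✓  L=20 even ✓  3≤7≤13 ✓
Π(2lᵢ+1) = 17×11×15 = 2805
triangle coeff Δ(8,5,7) = 1/814773960
Σ_t [1,5]: t=1:−1/87091200 t=2:+1/4976640 t=3:−1/2073600 t=4:+1/4976640 t=5:−1/87091200 = -1/9676800
(3j)²=360/46189 [(8 5 7; 0 0 0)], sign=+1
Σ_t [0,3]: t=0:+1/62208000 t=1:−1/8294400 t=2:+1/8709120 t=3:−1/69672960 = -1/248832000
(3j)²=7/83980 [(8 5 7; 3 -2 -1)], sign=-1
⇒ 4πI² = 1890/1037153
I = (-1)√(1890/1037153/(4π)) = -0.01204216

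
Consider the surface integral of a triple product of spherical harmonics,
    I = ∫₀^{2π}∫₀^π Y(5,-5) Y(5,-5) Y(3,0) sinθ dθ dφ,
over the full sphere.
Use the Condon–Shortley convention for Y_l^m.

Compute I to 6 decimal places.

Σmᵢ = -10 ≠ 0, so the φ-integral vanishes; I = 0

0.000000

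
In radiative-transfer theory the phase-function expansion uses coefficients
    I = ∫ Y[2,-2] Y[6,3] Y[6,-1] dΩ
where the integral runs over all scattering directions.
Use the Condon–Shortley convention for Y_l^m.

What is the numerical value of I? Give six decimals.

Rules hold: Σm=0, L=14 even, 4≤6≤8.
N = 5·13·13 = 845
Δ = 2!·2!·10!/15! = 1/90090
Racah Σ t=0..2: t=0:+1/69120 t=1:−1/14400 t=2:+1/69120 = -7/172800
⇒ 3j(2 6 6; 0 0 0)² = 14/715, sgn -1
Racah Σ t=2..2: t=2:+1/120960 = 1/120960
⇒ 3j(2 6 6; -2 3 -1)² = 24/1001, sgn -1
4πI² = N·(3j₀)²·(3jₘ)² = 48/121
I = +1·√(0.396694/4π) = 0.17767364

0.177674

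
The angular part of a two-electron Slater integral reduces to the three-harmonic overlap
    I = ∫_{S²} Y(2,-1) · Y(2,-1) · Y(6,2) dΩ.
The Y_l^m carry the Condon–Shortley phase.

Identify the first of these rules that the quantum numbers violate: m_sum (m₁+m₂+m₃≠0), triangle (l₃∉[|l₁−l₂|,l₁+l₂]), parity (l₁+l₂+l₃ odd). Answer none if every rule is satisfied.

triangle

m₁+m₂+m₃ = -1 − 1 + 2 = 0  ✓
triangle: |2−2|=0 ≤ l₃=6 ≤ 2+2=4  ✗
parity: l₁+l₂+l₃ = 10 is even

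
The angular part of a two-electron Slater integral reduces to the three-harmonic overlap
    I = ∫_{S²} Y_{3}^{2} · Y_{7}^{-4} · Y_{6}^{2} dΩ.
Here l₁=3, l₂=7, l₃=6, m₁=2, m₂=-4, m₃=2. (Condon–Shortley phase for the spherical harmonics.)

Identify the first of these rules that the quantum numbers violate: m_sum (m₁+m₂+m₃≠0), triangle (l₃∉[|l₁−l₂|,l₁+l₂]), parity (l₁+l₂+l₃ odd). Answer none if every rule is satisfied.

m₁+m₂+m₃ = 2 − 4 + 2 = 0  ✓
triangle: |3−7|=4 ≤ l₃=6 ≤ 3+7=10  ✓
parity: l₁+l₂+l₃ = 16 is even  ✓

none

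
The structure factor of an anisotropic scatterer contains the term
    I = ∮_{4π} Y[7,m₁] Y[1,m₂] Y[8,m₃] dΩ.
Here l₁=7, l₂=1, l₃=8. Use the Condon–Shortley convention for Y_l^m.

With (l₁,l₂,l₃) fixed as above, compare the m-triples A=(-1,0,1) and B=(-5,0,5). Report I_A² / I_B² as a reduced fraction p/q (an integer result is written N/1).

l's match ⇒ only the (l;m) 3-j factors differ between A and B.
A: triangle coeff Δ(7,1,8) = 1/2040; Σ_t [0,0]: t=0:+1/29030400 = 1/29030400; (3j)²=21/680 [(7 1 8; -1 0 1)], sign=-1
B: triangle coeff Δ(7,1,8) = 1/2040; Σ_t [0,0]: t=0:+1/958003200 = 1/958003200; (3j)²=13/680 [(7 1 8; -5 0 5)], sign=-1
I_A²/I_B² = (21/680)/(13/680) = 21/13

21/13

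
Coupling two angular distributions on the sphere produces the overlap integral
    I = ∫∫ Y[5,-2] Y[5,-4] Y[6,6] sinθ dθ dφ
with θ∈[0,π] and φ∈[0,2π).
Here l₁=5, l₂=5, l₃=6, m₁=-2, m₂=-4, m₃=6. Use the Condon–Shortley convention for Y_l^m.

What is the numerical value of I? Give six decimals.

m-sum 0 ✓  L=16 even ✓  0≤6≤10 ✓
Π(2lᵢ+1) = 11×11×13 = 1573
triangle coeff Δ(5,5,6) = 1/28588560
Σ_t [0,4]: t=0:+1/345600 t=1:−1/13824 t=2:+1/5184 t=3:−1/13824 t=4:+1/345600 = 7/129600
(3j)²=80/7293 [(5 5 6; 0 0 0)], sign=+1
Σ_t [1,1]: t=1:−1/3110400 = -1/3110400
(3j)²=21/1105 [(5 5 6; -2 -4 6)], sign=-1
⇒ 4πI² = 1232/3757
I = (-1)√(1232/3757/(4π)) = -0.16153991

-0.161540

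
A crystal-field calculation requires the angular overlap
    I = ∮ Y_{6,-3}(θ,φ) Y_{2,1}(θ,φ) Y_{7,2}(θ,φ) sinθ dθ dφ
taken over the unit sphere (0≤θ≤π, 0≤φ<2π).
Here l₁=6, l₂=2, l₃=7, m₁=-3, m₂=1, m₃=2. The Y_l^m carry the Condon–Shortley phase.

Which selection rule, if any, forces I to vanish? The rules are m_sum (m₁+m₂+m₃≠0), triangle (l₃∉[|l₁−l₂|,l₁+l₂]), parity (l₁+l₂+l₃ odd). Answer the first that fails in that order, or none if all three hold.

Σmᵢ = 0  ✓
l₃∈[|l₁−l₂|,l₁+l₂]=[4,8], have l₃=7  ✓
Σlᵢ = 15 ⇒ odd  ✗

parity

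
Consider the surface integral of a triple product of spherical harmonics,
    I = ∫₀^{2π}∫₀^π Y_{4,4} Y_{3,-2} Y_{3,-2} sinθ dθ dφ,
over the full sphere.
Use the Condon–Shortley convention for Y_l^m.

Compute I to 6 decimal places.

m-sum 0 ✓  L=10 even ✓  1≤3≤7 ✓
Π(2lᵢ+1) = 9×7×7 = 441
triangle coeff Δ(4,3,3) = 1/34650
Σ_t [1,3]: t=1:−1/72 t=2:+1/16 t=3:−1/72 = 5/144
(3j)²=2/77 [(4 3 3; 0 0 0)], sign=-1
Σ_t [0,0]: t=0:+1/576 = 1/576
(3j)²=5/99 [(4 3 3; 4 -2 -2)], sign=-1
⇒ 4πI² = 70/121
I = (+1)√(70/121/(4π)) = 0.21456131

0.214561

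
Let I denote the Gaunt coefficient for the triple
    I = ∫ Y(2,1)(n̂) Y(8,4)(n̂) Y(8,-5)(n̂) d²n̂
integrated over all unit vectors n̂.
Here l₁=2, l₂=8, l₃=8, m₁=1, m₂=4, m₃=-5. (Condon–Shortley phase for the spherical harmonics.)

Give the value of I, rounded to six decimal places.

-0.175924

m-sum 0 ✓  L=18 even ✓  6≤8≤10 ✓
Π(2lᵢ+1) = 5×17×17 = 1445
triangle coeff Δ(2,8,8) = 1/348840
Σ_t [0,2]: t=0:+1/116121600 t=1:−1/25401600 t=2:+1/116121600 = -1/45158400
(3j)²=24/1615 [(2 8 8; 0 0 0)], sign=-1
Σ_t [0,1]: t=0:+1/1916006400 t=1:−1/479001600 = -1/638668800
(3j)²=117/6460 [(2 8 8; 1 4 -5)], sign=+1
⇒ 4πI² = 702/1805
I = (-1)√(702/1805/(4π)) = -0.17592397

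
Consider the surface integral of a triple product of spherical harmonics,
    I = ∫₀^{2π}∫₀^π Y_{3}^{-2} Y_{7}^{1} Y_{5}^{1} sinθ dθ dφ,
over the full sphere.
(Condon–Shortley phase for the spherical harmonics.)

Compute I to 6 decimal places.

Σlᵢ=15 odd — θ-integrand is odd under cosθ→−cosθ; I=0

0.000000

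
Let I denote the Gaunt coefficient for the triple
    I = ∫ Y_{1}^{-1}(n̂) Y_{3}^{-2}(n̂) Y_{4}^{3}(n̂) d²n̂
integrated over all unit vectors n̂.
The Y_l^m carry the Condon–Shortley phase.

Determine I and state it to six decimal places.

Rules hold: Σm=0, L=8 even, 2≤4≤4.
N = 3·7·9 = 189
Δ = 0!·2!·6!/9! = 1/252
Racah Σ t=0..0: t=0:+1/36 = 1/36
⇒ 3j(1 3 4; 0 0 0)² = 4/63, sgn +1
Racah Σ t=0..0: t=0:+1/240 = 1/240
⇒ 3j(1 3 4; -1 -2 3)² = 1/12, sgn -1
4πI² = N·(3j₀)²·(3jₘ)² = 1/1
I = -1·√(1/4π) = -0.28209479

-0.282095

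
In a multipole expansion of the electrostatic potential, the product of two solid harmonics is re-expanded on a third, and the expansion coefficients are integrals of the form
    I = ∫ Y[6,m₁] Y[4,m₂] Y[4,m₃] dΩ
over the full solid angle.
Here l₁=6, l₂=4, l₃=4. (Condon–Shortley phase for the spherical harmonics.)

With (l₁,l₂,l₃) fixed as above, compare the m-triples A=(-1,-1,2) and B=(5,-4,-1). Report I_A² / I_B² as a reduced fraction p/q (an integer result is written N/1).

Shared (l₁,l₂,l₃)=(6,4,4): N and (l;000)² cancel in I_A²/I_B².
A: Δ = 6!·6!·2!/15! = 1/1261260; Racah Σ t=1..3: t=1:−1/172800 t=2:+1/5760 t=3:−1/3456 = -7/57600; ⇒ 3j(6 4 4; -1 -1 2)² = 21/2860, sgn -1
B: Δ = 6!·6!·2!/15! = 1/1261260; Racah Σ t=0..0: t=0:+1/172800 = 1/172800; ⇒ 3j(6 4 4; 5 -4 -1)² = 2/65, sgn -1
I_A²/I_B² = (21/2860)/(2/65) = 21/88

21/88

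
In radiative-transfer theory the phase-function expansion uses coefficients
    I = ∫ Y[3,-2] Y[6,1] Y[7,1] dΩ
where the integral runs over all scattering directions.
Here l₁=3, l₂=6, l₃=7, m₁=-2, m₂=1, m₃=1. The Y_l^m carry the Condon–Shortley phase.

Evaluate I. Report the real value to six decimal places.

m-sum 0 ✓  L=16 even ✓  3≤7≤9 ✓
Π(2lᵢ+1) = 7×13×15 = 1365
triangle coeff Δ(3,6,7) = 1/2042040
Σ_t [0,2]: t=0:+1/207360 t=1:−1/57600 t=2:+1/207360 = -1/129600
(3j)²=168/12155 [(3 6 7; 0 0 0)], sign=+1
Σ_t [1,2]: t=1:−1/414720 t=2:+1/172800 = 7/2073600
(3j)²=343/29172 [(3 6 7; -2 1 1)], sign=+1
⇒ 4πI² = 100842/454597
I = (+1)√(100842/454597/(4π)) = 0.13286253

0.132863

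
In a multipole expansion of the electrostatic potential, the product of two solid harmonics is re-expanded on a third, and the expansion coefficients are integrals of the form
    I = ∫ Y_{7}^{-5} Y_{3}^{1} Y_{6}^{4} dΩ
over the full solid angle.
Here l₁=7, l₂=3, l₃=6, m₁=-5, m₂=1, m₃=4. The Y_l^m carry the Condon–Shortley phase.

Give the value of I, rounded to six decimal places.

-0.082471

m-sum 0 ✓  L=16 even ✓  4≤6≤10 ✓
Π(2lᵢ+1) = 15×7×13 = 1365
triangle coeff Δ(7,3,6) = 1/2042040
Σ_t [1,3]: t=1:−1/207360 t=2:+1/57600 t=3:−1/207360 = 1/129600
(3j)²=168/12155 [(7 3 6; 0 0 0)], sign=+1
Σ_t [2,4]: t=2:+1/29030400 t=3:−1/2177280 t=4:+1/3870720 = -29/174182400
(3j)²=841/185640 [(7 3 6; -5 1 4)], sign=-1
⇒ 4πI² = 17661/206635
I = (-1)√(17661/206635/(4π)) = -0.08247091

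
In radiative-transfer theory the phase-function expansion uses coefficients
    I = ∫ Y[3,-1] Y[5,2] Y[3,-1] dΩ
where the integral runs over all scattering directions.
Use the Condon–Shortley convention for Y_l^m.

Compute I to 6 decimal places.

L=11 odd ⇒ parity kills the (l;000) factor ⇒ I = 0

0.000000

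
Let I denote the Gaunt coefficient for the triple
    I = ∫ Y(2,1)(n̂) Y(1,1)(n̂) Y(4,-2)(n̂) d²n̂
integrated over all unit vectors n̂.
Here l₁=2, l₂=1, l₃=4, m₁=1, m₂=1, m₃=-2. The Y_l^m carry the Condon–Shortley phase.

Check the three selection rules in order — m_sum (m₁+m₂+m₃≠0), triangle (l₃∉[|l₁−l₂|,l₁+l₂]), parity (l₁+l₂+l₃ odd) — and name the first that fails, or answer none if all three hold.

azimuthal sum: 1 + 1 − 2 = 0  ✓
1 ≤ 4 ≤ 3 (triangle on l)  ✗
L = 2 + 1 + 4 = 7 (odd)

triangle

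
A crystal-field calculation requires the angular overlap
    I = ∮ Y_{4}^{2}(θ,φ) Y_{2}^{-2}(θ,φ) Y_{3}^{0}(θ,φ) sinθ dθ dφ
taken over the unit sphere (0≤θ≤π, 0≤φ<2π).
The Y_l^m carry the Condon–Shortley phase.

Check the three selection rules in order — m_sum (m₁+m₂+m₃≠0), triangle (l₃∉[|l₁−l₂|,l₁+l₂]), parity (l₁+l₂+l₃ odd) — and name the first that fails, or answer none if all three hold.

azimuthal sum: 2 − 2 + 0 = 0  ✓
2 ≤ 3 ≤ 6 (triangle on l)  ✓
L = 4 + 2 + 3 = 9 (odd)  ✗

parity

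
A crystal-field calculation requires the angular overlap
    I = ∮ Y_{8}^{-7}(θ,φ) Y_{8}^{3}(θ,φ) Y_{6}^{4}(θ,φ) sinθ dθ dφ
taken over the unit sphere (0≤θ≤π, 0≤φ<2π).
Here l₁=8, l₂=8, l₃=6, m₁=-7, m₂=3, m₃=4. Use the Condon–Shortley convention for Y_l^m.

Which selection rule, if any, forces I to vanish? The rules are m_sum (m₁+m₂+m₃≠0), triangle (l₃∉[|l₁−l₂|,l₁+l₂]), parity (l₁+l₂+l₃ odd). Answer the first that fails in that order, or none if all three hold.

Σmᵢ = 0  ✓
l₃∈[|l₁−l₂|,l₁+l₂]=[0,16], have l₃=6  ✓
Σlᵢ = 22 ⇒ even  ✓

none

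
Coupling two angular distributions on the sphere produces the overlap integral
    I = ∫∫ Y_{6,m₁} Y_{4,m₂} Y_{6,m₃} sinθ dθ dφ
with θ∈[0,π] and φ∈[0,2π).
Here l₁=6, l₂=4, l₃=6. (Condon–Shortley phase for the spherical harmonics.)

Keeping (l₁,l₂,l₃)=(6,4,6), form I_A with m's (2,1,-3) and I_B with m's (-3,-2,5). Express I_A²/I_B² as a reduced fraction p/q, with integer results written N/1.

845/1056

Shared (l₁,l₂,l₃)=(6,4,6): N and (l;000)² cancel in I_A²/I_B².
A: Δ = 4!·8!·4!/17! = 1/15315300; Racah Σ t=1..4: t=1:−1/103680 t=2:+1/34560 t=3:−1/120960 t=4:+1/5806080 = 13/1161216; ⇒ 3j(6 4 6; 2 1 -3)² = 65/5236, sgn -1
B: Δ = 4!·8!·4!/17! = 1/15315300; Racah Σ t=1..2: t=1:−1/1451520 t=2:+1/483840 = 1/725760; ⇒ 3j(6 4 6; -3 -2 5)² = 24/1547, sgn -1
I_A²/I_B² = (65/5236)/(24/1547) = 845/1056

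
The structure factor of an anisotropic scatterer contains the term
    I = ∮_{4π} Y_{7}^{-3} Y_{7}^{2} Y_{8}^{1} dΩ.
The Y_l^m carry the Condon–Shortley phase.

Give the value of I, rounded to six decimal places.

Rules hold: Σm=0, L=22 even, 0≤8≤14.
N = 15·15·17 = 3825
Δ = 6!·8!·8!/23! = 1/22086194130
Racah Σ t=0..6: t=0:+1/18289152000 t=1:−1/248832000 t=2:+1/24883200 t=3:−1/11943936 t=4:+1/24883200 t=5:−1/248832000 t=6:+1/18289152000 = -11/975421440
⇒ 3j(7 7 8; 0 0 0)² = 1750/289731, sgn -1
Racah Σ t=2..6: t=2:+1/9754214400 t=3:−1/261273600 t=4:+1/49766400 t=5:−1/49766400 t=6:+1/298598400 = -11/29262643200
⇒ 3j(7 7 8; -3 2 1)² = 30/676039, sgn +1
4πI² = N·(3j₀)²·(3jₘ)² = 562500/548653937
I = -1·√(0.00102524/4π) = -0.00903248

-0.009032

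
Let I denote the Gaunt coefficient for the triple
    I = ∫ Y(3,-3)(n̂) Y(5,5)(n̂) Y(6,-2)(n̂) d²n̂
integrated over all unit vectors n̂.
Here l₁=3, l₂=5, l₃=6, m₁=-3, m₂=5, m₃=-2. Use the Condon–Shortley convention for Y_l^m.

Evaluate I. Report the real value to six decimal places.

m-sum 0 ✓  L=14 even ✓  2≤6≤8 ✓
Π(2lᵢ+1) = 7×11×13 = 1001
triangle coeff Δ(3,5,6) = 1/675675
Σ_t [0,2]: t=0:+1/8640 t=1:−1/2304 t=2:+1/8640 = -7/34560
(3j)²=7/429 [(3 5 6; 0 0 0)], sign=-1
Σ_t [2,2]: t=2:+1/1935360 = 1/1935360
(3j)²=1/1001 [(3 5 6; -3 5 -2)], sign=+1
⇒ 4πI² = 7/429
I = (-1)√(7/429/(4π)) = -0.03603425

-0.036034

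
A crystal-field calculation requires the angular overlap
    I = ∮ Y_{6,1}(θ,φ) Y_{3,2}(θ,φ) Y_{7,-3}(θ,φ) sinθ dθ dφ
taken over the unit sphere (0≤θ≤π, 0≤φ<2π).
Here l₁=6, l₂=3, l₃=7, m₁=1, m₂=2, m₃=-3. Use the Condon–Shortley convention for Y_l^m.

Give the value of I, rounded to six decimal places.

m-sum 0 ✓  L=16 even ✓  3≤7≤9 ✓
Π(2lᵢ+1) = 13×7×15 = 1365
triangle coeff Δ(6,3,7) = 1/2042040
Σ_t [0,2]: t=0:+1/207360 t=1:−1/57600 t=2:+1/207360 = -1/129600
(3j)²=168/12155 [(6 3 7; 0 0 0)], sign=+1
Σ_t [1,2]: t=1:−1/414720 t=2:+1/362880 = 1/2903040
(3j)²=25/68068 [(6 3 7; 1 2 -3)], sign=+1
⇒ 4πI² = 3150/454597
I = (+1)√(3150/454597/(4π)) = 0.02348211

0.023482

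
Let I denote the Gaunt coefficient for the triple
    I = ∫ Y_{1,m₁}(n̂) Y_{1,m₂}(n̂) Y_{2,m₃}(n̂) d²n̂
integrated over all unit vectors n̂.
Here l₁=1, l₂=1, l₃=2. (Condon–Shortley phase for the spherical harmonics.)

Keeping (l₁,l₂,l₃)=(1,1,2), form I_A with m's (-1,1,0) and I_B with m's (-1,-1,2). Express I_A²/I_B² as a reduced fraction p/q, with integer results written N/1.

Same 1,1,2: normalisation and zero-m 3j drop out of the ratio.
A: Δ: 0! 2! 2! / 5! → 1/30; sum: t=0:+1/4 = 1/4; 3j²(1 1 2; -1 1 0) = Δ·Π!·Σ² = 1/30  (sign +1)
B: Δ: 0! 2! 2! / 5! → 1/30; sum: t=0:+1/4 = 1/4; 3j²(1 1 2; -1 -1 2) = Δ·Π!·Σ² = 1/5  (sign +1)
I_A²/I_B² = (1/30)/(1/5) = 1/6

1/6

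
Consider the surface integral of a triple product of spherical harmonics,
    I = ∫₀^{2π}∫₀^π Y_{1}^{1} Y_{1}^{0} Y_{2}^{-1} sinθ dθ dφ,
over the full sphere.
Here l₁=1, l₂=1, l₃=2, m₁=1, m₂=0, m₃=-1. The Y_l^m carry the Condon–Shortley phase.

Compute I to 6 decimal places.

m-sum 0 ✓  L=4 even ✓  0≤2≤2 ✓
Π(2lᵢ+1) = 3×3×5 = 45
triangle coeff Δ(1,1,2) = 1/30
Σ_t [0,0]: t=0:+1/1 = 1/1
(3j)²=2/15 [(1 1 2; 0 0 0)], sign=+1
Σ_t [0,0]: t=0:+1/2 = 1/2
(3j)²=1/10 [(1 1 2; 1 0 -1)], sign=-1
⇒ 4πI² = 3/5
I = (-1)√(3/5/(4π)) = -0.21850969

-0.218510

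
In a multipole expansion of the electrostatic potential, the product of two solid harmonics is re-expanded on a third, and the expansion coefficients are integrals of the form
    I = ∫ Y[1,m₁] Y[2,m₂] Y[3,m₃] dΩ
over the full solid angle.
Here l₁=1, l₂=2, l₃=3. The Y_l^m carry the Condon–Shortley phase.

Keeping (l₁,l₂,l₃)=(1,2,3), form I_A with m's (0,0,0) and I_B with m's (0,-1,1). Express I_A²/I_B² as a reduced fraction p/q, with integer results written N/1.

9/8

Shared (l₁,l₂,l₃)=(1,2,3): N and (l;000)² cancel in I_A²/I_B².
A: Δ = 0!·2!·4!/7! = 1/105; Racah Σ t=0..0: t=0:+1/4 = 1/4; ⇒ 3j(1 2 3; 0 0 0)² = 3/35, sgn -1
B: Δ = 0!·2!·4!/7! = 1/105; Racah Σ t=0..0: t=0:+1/6 = 1/6; ⇒ 3j(1 2 3; 0 -1 1)² = 8/105, sgn +1
I_A²/I_B² = (3/35)/(8/105) = 9/8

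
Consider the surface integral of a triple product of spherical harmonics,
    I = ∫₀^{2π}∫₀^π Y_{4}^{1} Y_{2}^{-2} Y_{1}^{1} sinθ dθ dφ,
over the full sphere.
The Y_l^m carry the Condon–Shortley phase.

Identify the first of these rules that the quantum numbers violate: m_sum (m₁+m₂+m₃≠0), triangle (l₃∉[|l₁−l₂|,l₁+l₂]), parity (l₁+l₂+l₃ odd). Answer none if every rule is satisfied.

triangle

Σmᵢ = 0  ✓
l₃∈[|l₁−l₂|,l₁+l₂]=[2,6], have l₃=1  ✗
Σlᵢ = 7 ⇒ odd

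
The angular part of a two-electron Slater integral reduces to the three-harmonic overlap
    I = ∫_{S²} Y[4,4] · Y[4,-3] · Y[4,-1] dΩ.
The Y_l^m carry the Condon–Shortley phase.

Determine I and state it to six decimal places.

Rules hold: Σm=0, L=12 even, 0≤4≤8.
N = 9·9·9 = 729
Δ = 4!·4!·4!/13! = 1/450450
Racah Σ t=0..4: t=0:+1/13824 t=1:−1/216 t=2:+1/64 t=3:−1/216 t=4:+1/13824 = 5/768
⇒ 3j(4 4 4; 0 0 0)² = 18/1001, sgn +1
Racah Σ t=0..0: t=0:+1/3456 = 1/3456
⇒ 3j(4 4 4; 4 -3 -1)² = 35/1287, sgn -1
4πI² = N·(3j₀)²·(3jₘ)² = 7290/20449
I = -1·√(0.356497/4π) = -0.16843130

-0.168431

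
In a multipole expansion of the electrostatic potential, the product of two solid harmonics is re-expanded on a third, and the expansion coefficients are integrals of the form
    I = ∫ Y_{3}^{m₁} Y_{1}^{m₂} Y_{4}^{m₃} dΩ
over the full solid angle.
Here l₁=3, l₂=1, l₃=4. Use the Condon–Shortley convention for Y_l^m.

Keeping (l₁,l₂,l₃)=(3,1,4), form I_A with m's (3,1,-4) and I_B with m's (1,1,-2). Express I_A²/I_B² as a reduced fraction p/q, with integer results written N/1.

Shared (l₁,l₂,l₃)=(3,1,4): N and (l;000)² cancel in I_A²/I_B².
A: Δ = 0!·6!·2!/9! = 1/252; Racah Σ t=0..0: t=0:+1/1440 = 1/1440; ⇒ 3j(3 1 4; 3 1 -4)² = 1/9, sgn +1
B: Δ = 0!·6!·2!/9! = 1/252; Racah Σ t=0..0: t=0:+1/96 = 1/96; ⇒ 3j(3 1 4; 1 1 -2)² = 5/84, sgn +1
I_A²/I_B² = (1/9)/(5/84) = 28/15

28/15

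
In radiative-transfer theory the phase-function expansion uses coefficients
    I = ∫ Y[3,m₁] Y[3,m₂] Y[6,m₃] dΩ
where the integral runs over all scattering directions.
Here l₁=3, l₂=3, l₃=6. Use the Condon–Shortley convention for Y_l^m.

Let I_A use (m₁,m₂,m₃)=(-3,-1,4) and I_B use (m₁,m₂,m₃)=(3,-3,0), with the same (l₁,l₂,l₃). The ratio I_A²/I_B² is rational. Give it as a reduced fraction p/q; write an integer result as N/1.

210/1

l's match ⇒ only the (l;m) 3-j factors differ between A and B.
A: triangle coeff Δ(3,3,6) = 1/12012; Σ_t [0,0]: t=0:+1/34560 = 1/34560; (3j)²=5/286 [(3 3 6; -3 -1 4)], sign=+1
B: triangle coeff Δ(3,3,6) = 1/12012; Σ_t [0,0]: t=0:+1/518400 = 1/518400; (3j)²=1/12012 [(3 3 6; 3 -3 0)], sign=+1
I_A²/I_B² = (5/286)/(1/12012) = 210/1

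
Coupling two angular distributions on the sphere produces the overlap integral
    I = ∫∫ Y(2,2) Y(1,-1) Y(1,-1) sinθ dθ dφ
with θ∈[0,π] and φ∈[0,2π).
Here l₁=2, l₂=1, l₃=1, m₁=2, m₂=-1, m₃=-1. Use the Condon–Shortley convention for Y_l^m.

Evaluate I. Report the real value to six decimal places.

Checks pass: Σm=0; 4 even; l₃=1∈[1,3].
(2·2+1)(2·1+1)(2·1+1) = 45
Δ: 2! 2! 0! / 5! → 1/30
sum: t=1:−1/1 = -1/1
3j²(2 1 1; 0 0 0) = Δ·Π!·Σ² = 2/15  (sign +1)
sum: t=0:+1/4 = 1/4
3j²(2 1 1; 2 -1 -1) = Δ·Π!·Σ² = 1/5  (sign +1)
combine: 4πI² = 45·2/15·1/5 = 6/5
take √, sign +1: I = 0.30901936

0.309019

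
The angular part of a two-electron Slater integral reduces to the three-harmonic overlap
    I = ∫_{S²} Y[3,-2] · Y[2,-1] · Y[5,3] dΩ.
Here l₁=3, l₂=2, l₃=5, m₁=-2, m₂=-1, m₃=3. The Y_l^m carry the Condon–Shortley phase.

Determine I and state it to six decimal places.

-0.253584

m-sum 0 ✓  L=10 even ✓  1≤5≤5 ✓
Π(2lᵢ+1) = 7×5×11 = 385
triangle coeff Δ(3,2,5) = 1/2310
Σ_t [0,0]: t=0:+1/144 = 1/144
(3j)²=10/231 [(3 2 5; 0 0 0)], sign=-1
Σ_t [0,0]: t=0:+1/720 = 1/720
(3j)²=8/165 [(3 2 5; -2 -1 3)], sign=+1
⇒ 4πI² = 80/99
I = (-1)√(80/99/(4π)) = -0.25358436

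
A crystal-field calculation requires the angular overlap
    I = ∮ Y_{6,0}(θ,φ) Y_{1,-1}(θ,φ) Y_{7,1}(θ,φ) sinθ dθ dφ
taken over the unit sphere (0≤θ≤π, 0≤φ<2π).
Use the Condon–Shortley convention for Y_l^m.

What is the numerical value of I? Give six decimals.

-0.185147

m-sum 0 ✓  L=14 even ✓  5≤7≤7 ✓
Π(2lᵢ+1) = 13×3×15 = 585
triangle coeff Δ(6,1,7) = 1/1365
Σ_t [0,0]: t=0:+1/518400 = 1/518400
(3j)²=7/195 [(6 1 7; 0 0 0)], sign=-1
Σ_t [0,0]: t=0:+1/1036800 = 1/1036800
(3j)²=4/195 [(6 1 7; 0 -1 1)], sign=+1
⇒ 4πI² = 28/65
I = (-1)√(28/65/(4π)) = -0.18514731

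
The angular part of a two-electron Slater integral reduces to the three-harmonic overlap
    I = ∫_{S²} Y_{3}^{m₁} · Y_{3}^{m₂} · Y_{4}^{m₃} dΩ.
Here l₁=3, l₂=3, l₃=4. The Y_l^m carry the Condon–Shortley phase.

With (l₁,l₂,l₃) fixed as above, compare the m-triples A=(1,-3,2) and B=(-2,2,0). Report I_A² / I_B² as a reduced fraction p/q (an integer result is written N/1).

54/49

Same 3,3,4: normalisation and zero-m 3j drop out of the ratio.
A: Δ: 2! 4! 4! / 11! → 1/34650; sum: t=0:+1/192 = 1/192; 3j²(3 3 4; 1 -3 2) = Δ·Π!·Σ² = 3/77  (sign +1)
B: Δ: 2! 4! 4! / 11! → 1/34650; sum: t=1:−1/576 t=2:+1/72 = 7/576; 3j²(3 3 4; -2 2 0) = Δ·Π!·Σ² = 7/198  (sign +1)
I_A²/I_B² = (3/77)/(7/198) = 54/49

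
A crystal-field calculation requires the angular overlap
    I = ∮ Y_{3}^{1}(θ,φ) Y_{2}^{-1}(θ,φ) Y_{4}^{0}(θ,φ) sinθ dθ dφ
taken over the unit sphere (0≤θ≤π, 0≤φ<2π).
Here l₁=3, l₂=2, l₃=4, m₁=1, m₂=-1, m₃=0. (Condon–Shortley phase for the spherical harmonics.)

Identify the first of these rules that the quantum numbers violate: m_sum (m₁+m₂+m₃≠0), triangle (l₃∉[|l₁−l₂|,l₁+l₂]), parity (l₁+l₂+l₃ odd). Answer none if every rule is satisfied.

parity

Σmᵢ = 0  ✓
l₃∈[|l₁−l₂|,l₁+l₂]=[1,5], have l₃=4  ✓
Σlᵢ = 9 ⇒ odd  ✗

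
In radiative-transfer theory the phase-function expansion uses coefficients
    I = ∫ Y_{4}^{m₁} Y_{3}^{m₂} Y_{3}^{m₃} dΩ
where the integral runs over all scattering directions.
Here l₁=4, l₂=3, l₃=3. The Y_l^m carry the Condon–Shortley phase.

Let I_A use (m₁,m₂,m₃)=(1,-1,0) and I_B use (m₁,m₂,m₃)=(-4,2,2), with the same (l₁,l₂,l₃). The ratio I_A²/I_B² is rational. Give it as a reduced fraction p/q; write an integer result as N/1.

3/14

Shared (l₁,l₂,l₃)=(4,3,3): N and (l;000)² cancel in I_A²/I_B².
A: Δ = 4!·4!·2!/11! = 1/34650; Racah Σ t=0..2: t=0:+1/288 t=1:−1/24 t=2:+1/48 = -5/288; ⇒ 3j(4 3 3; 1 -1 0)² = 5/462, sgn +1
B: Δ = 4!·4!·2!/11! = 1/34650; Racah Σ t=4..4: t=4:+1/576 = 1/576; ⇒ 3j(4 3 3; -4 2 2)² = 5/99, sgn -1
I_A²/I_B² = (5/462)/(5/99) = 3/14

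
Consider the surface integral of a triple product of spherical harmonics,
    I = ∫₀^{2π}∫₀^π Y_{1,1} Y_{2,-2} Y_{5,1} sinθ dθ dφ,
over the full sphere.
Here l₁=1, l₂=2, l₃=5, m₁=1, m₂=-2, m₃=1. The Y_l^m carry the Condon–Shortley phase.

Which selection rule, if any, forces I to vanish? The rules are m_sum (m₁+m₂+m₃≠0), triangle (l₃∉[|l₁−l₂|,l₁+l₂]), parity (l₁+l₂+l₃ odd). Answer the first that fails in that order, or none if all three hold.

azimuthal sum: 1 − 2 + 1 = 0  ✓
1 ≤ 5 ≤ 3 (triangle on l)  ✗
L = 1 + 2 + 5 = 8 (even)

triangle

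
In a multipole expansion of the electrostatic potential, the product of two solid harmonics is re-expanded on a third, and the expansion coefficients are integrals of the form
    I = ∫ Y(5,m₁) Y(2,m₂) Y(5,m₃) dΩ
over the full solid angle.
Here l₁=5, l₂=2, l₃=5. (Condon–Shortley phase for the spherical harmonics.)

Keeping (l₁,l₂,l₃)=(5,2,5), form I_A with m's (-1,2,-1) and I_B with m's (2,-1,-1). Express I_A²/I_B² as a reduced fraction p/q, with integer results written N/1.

25/7

Shared (l₁,l₂,l₃)=(5,2,5): N and (l;000)² cancel in I_A²/I_B².
A: Δ = 2!·8!·2!/13! = 1/38610; Racah Σ t=2..2: t=2:+1/2304 = 1/2304; ⇒ 3j(5 2 5; -1 2 -1)² = 5/143, sgn +1
B: Δ = 2!·8!·2!/13! = 1/38610; Racah Σ t=0..1: t=0:+1/1440 t=1:−1/2880 = 1/2880; ⇒ 3j(5 2 5; 2 -1 -1)² = 7/715, sgn +1
I_A²/I_B² = (5/143)/(7/715) = 25/7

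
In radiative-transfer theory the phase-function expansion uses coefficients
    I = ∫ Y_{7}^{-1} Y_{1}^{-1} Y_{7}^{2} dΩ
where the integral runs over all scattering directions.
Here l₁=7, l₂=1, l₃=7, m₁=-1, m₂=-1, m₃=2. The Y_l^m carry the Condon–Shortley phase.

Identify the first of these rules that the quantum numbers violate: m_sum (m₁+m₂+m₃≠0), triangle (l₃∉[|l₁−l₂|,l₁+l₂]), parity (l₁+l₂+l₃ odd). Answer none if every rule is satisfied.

parity

azimuthal sum: -1 − 1 + 2 = 0  ✓
6 ≤ 7 ≤ 8 (triangle on l)  ✓
L = 7 + 1 + 7 = 15 (odd)  ✗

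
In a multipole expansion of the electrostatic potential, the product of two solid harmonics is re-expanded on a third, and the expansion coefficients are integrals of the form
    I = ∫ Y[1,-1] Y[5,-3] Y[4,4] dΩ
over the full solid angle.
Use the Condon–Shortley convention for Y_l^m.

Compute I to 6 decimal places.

m-sum 0 ✓  L=10 even ✓  4≤4≤6 ✓
Π(2lᵢ+1) = 3×11×9 = 297
triangle coeff Δ(1,5,4) = 1/495
Σ_t [1,1]: t=1:−1/576 = -1/576
(3j)²=5/99 [(1 5 4; 0 0 0)], sign=-1
Σ_t [2,2]: t=2:+1/80640 = 1/80640
(3j)²=1/495 [(1 5 4; -1 -3 4)], sign=+1
⇒ 4πI² = 1/33
I = (-1)√(1/33/(4π)) = -0.04910640

-0.049106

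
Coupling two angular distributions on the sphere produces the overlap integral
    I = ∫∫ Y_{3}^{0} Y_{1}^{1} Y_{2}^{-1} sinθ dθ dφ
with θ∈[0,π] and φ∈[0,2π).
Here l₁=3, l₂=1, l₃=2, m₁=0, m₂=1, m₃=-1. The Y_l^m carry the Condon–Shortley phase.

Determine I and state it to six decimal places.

0.143048

Rules hold: Σm=0, L=6 even, 2≤2≤4.
N = 7·3·5 = 105
Δ = 2!·4!·0!/7! = 1/105
Racah Σ t=1..1: t=1:−1/4 = -1/4
⇒ 3j(3 1 2; 0 0 0)² = 3/35, sgn -1
Racah Σ t=2..2: t=2:+1/12 = 1/12
⇒ 3j(3 1 2; 0 1 -1)² = 1/35, sgn -1
4πI² = N·(3j₀)²·(3jₘ)² = 9/35
I = +1·√(0.257143/4π) = 0.14304817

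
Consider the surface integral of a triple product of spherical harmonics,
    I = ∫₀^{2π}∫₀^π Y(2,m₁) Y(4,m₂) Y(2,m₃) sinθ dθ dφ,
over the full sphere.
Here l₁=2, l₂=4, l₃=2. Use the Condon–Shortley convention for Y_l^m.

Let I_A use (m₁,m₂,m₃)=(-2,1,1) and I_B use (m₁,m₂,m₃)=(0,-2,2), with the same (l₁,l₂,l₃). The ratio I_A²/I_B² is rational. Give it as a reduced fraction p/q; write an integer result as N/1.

Shared (l₁,l₂,l₃)=(2,4,2): N and (l;000)² cancel in I_A²/I_B².
A: Δ = 4!·0!·4!/9! = 1/630; Racah Σ t=4..4: t=4:+1/144 = 1/144; ⇒ 3j(2 4 2; -2 1 1)² = 1/126, sgn -1
B: Δ = 4!·0!·4!/9! = 1/630; Racah Σ t=2..2: t=2:+1/96 = 1/96; ⇒ 3j(2 4 2; 0 -2 2)² = 1/42, sgn +1
I_A²/I_B² = (1/126)/(1/42) = 1/3

1/3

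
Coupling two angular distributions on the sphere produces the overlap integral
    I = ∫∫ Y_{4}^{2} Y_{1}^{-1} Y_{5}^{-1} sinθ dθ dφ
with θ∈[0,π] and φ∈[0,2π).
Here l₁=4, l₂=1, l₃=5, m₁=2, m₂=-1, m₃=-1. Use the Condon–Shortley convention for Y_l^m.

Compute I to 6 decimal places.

Checks pass: Σm=0; 10 even; l₃=5∈[3,5].
(2·4+1)(2·1+1)(2·5+1) = 297
Δ: 0! 8! 2! / 11! → 1/495
sum: t=0:+1/576 = 1/576
3j²(4 1 5; 0 0 0) = Δ·Π!·Σ² = 5/99  (sign -1)
sum: t=0:+1/2880 = 1/2880
3j²(4 1 5; 2 -1 -1) = Δ·Π!·Σ² = 2/165  (sign +1)
combine: 4πI² = 297·5/99·2/165 = 2/11
take √, sign -1: I = -0.12028562

-0.120286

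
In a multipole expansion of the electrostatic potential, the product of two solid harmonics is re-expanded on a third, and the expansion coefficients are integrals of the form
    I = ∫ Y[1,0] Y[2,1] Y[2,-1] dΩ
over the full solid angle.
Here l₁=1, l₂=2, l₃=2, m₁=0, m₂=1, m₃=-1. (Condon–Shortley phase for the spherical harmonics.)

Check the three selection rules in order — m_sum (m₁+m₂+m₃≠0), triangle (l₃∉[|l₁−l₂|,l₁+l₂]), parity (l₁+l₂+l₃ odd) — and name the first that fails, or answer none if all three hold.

parity

m₁+m₂+m₃ = 0 + 1 − 1 = 0  ✓
triangle: |1−2|=1 ≤ l₃=2 ≤ 1+2=3  ✓
parity: l₁+l₂+l₃ = 5 is odd  ✗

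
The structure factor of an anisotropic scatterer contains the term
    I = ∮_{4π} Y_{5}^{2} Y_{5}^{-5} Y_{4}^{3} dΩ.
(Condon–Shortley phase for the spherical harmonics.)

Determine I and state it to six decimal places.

0.140629

Checks pass: Σm=0; 14 even; l₃=4∈[0,10].
(2·5+1)(2·5+1)(2·4+1) = 1089
Δ: 6! 4! 4! / 15! → 1/3153150
sum: t=1:−1/69120 t=2:+1/1728 t=3:−1/576 t=4:+1/1728 t=5:−1/69120 = -7/11520
3j²(5 5 4; 0 0 0) = Δ·Π!·Σ² = 2/143  (sign -1)
sum: t=0:+1/103680 = 1/103680
3j²(5 5 4; 2 -5 3) = Δ·Π!·Σ² = 7/429  (sign -1)
combine: 4πI² = 1089·2/143·7/429 = 42/169
take √, sign +1: I = 0.14062948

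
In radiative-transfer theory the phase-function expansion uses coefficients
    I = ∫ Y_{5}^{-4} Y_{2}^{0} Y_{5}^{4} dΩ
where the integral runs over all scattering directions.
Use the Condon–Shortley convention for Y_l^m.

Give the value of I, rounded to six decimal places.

Checks pass: Σm=0; 12 even; l₃=5∈[3,7].
(2·5+1)(2·2+1)(2·5+1) = 605
Δ: 2! 8! 2! / 13! → 1/38610
sum: t=0:+1/2880 t=1:−1/576 t=2:+1/2880 = -1/960
3j²(5 2 5; 0 0 0) = Δ·Π!·Σ² = 10/429  (sign +1)
sum: t=1:−1/40320 t=2:+1/20160 = 1/40320
3j²(5 2 5; -4 0 4) = Δ·Π!·Σ² = 6/715  (sign -1)
combine: 4πI² = 605·10/429·6/715 = 20/169
take √, sign -1: I = -0.09704356

-0.097044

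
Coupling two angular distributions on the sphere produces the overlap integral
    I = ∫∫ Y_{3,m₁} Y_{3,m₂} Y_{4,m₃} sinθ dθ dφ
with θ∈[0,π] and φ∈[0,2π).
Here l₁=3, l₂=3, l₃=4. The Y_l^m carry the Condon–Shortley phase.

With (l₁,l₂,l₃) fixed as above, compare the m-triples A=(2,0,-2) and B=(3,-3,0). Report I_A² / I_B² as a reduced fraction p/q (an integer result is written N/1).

1/3

l's match ⇒ only the (l;m) 3-j factors differ between A and B.
A: triangle coeff Δ(3,3,4) = 1/34650; Σ_t [0,1]: t=0:+1/72 t=1:−1/96 = 1/288; (3j)²=1/462 [(3 3 4; 2 0 -2)], sign=+1
B: triangle coeff Δ(3,3,4) = 1/34650; Σ_t [0,0]: t=0:+1/1152 = 1/1152; (3j)²=1/154 [(3 3 4; 3 -3 0)], sign=+1
I_A²/I_B² = (1/462)/(1/154) = 1/3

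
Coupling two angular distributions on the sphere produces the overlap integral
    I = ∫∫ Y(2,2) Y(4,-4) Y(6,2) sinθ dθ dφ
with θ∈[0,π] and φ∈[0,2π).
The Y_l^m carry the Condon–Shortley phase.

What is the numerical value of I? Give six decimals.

0.015904

Checks pass: Σm=0; 12 even; l₃=6∈[2,6].
(2·2+1)(2·4+1)(2·6+1) = 585
Δ: 0! 4! 8! / 13! → 1/6435
sum: t=0:+1/2304 = 1/2304
3j²(2 4 6; 0 0 0) = Δ·Π!·Σ² = 5/143  (sign +1)
sum: t=0:+1/967680 = 1/967680
3j²(2 4 6; 2 -4 2) = Δ·Π!·Σ² = 1/6435  (sign +1)
combine: 4πI² = 585·5/143·1/6435 = 5/1573
take √, sign +1: I = 0.01590434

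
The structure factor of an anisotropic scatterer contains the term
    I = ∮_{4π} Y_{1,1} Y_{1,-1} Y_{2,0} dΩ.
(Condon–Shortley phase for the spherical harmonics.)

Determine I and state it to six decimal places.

m-sum 0 ✓  L=4 even ✓  0≤2≤2 ✓
Π(2lᵢ+1) = 3×3×5 = 45
triangle coeff Δ(1,1,2) = 1/30
Σ_t [0,0]: t=0:+1/1 = 1/1
(3j)²=2/15 [(1 1 2; 0 0 0)], sign=+1
Σ_t [0,0]: t=0:+1/4 = 1/4
(3j)²=1/30 [(1 1 2; 1 -1 0)], sign=+1
⇒ 4πI² = 1/5
I = (+1)√(1/5/(4π)) = 0.12615663

0.126157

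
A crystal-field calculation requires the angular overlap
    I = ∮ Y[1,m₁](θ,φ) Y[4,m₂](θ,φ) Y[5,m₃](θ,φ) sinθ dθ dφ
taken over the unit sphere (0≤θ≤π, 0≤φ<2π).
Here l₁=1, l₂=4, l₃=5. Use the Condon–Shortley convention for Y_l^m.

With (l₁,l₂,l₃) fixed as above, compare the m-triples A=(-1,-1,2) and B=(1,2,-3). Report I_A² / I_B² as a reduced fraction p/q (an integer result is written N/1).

3/4

Shared (l₁,l₂,l₃)=(1,4,5): N and (l;000)² cancel in I_A²/I_B².
A: Δ = 0!·2!·8!/11! = 1/495; Racah Σ t=0..0: t=0:+1/1440 = 1/1440; ⇒ 3j(1 4 5; -1 -1 2)² = 7/165, sgn -1
B: Δ = 0!·2!·8!/11! = 1/495; Racah Σ t=0..0: t=0:+1/2880 = 1/2880; ⇒ 3j(1 4 5; 1 2 -3)² = 28/495, sgn +1
I_A²/I_B² = (7/165)/(28/495) = 3/4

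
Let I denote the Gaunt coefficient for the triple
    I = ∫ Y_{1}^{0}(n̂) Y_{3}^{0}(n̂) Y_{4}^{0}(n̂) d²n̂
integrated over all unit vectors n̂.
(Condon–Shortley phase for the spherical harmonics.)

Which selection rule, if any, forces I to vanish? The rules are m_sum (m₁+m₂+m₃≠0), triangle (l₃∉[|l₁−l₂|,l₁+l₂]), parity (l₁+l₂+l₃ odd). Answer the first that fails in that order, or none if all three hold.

none

m₁+m₂+m₃ = 0 + 0 + 0 = 0  ✓
triangle: |1−3|=2 ≤ l₃=4 ≤ 1+3=4  ✓
parity: l₁+l₂+l₃ = 8 is even  ✓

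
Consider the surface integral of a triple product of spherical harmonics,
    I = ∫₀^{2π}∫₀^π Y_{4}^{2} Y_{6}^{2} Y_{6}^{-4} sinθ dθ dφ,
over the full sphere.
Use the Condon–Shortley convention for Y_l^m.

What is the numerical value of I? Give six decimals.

m-sum 0 ✓  L=16 even ✓  2≤6≤10 ✓
Π(2lᵢ+1) = 9×13×13 = 1521
triangle coeff Δ(4,6,6) = 1/15315300
Σ_t [0,4]: t=0:+1/829440 t=1:−1/25920 t=2:+1/9216 t=3:−1/25920 t=4:+1/829440 = 7/207360
(3j)²=28/2431 [(4 6 6; 0 0 0)], sign=+1
Σ_t [0,2]: t=0:+1/3870720 t=1:−1/181440 t=2:+1/138240 = 23/11612160
(3j)²=529/204204 [(4 6 6; 2 2 -4)], sign=+1
⇒ 4πI² = 1587/34969
I = (+1)√(1587/34969/(4π)) = 0.06009550

0.060095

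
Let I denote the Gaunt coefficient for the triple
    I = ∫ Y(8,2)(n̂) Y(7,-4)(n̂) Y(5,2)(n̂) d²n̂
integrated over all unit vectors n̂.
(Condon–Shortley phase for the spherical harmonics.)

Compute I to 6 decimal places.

Rules hold: Σm=0, L=20 even, 1≤5≤15.
N = 17·15·11 = 2805
Δ = 10!·6!·4!/21! = 1/814773960
Racah Σ t=3..7: t=3:−1/87091200 t=4:+1/4976640 t=5:−1/2073600 t=6:+1/4976640 t=7:−1/87091200 = -1/9676800
⇒ 3j(8 7 5; 0 0 0)² = 360/46189, sgn +1
Racah Σ t=0..3: t=0:+1/15676416000 t=1:−1/174182400 t=2:+1/23224320 t=3:−1/26127360 = -1/1119744000
⇒ 3j(8 7 5; 2 -4 2)² = 7/377910, sgn +1
4πI² = N·(3j₀)²·(3jₘ)² = 420/1037153
I = +1·√(0.000404955/4π) = 0.00567673

0.005677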